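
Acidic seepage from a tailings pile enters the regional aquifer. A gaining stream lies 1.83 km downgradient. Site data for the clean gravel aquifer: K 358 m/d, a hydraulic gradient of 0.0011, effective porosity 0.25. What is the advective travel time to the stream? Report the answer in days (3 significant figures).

Specific discharge q = 358 × 0.0011 = 0.3938 m/d
v = Ki/n = 358·0.0011/0.25 = 1.575 m/d
L = 1.83 km = 1830 m
t = L / v = 1830 / 1.575 = 1162 d

1160 days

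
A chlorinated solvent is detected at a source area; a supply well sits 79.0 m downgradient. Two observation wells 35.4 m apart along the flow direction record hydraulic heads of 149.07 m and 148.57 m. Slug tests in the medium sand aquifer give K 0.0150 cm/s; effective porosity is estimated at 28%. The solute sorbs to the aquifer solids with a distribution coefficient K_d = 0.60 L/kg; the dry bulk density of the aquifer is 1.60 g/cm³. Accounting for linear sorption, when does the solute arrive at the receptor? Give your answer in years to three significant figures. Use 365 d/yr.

Hydraulic gradient i = (149.07 − 148.57) / 35.4 = 0.50 / 35.4 = 0.01412
K = 0.0150 cm/s × 864 = 12.96 m/d
Specific discharge q = 12.96 × 0.01412 = 0.1831 m/d
v = Ki/n = 12.96·0.01412/0.28 = 0.6538 m/d
Retardation R = 1 + ρ_b·K_d/n = 1 + 1.60×0.60/0.28 = 4.429
Contaminant velocity v_c = v/R = 0.6538/4.429 = 0.1476 m/d
t = L/v_c = 79.0/0.1476 = 535.2 d
   = 535.2/365 = 1.47 yr

1.47 years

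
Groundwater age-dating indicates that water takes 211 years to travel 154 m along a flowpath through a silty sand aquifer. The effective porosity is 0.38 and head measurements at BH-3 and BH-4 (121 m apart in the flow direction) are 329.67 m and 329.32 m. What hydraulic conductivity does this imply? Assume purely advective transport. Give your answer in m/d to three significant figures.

0.263 m/d

Hydraulic gradient i = (329.67 − 329.32) / 121 = 0.35 / 121 = 0.002893
t = 211 years = 77020 d
v = L / t = 154 / 77020 = 0.002000 m/d
K = v · n / i = 0.002000 × 0.38 / 0.002893 = 0.263 m/d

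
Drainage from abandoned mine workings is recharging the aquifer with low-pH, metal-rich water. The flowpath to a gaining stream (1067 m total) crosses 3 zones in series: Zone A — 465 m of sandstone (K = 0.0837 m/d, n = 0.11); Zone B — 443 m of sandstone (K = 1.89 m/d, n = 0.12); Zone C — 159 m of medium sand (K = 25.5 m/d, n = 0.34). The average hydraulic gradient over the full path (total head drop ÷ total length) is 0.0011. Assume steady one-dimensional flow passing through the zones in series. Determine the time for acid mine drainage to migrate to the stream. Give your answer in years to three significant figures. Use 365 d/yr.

2140 years

Continuity: the same q passes through each zone, so ΔH = q·Σ(L_j/K_j) — the zones act as resistances in series.
Σ(L/K) = 465/0.0837 + 443/1.89 + 159/25.5 = 5556 + 234.4 + 6.235 = 5796 d
K_eq = L_total / Σ(L/K) = 1067 / 5796 = 0.1841 m/d
q = K_eq · i = 0.1841 × 0.0011 = 2.025e-4 m/d (same in every zone)
Zone A: v = q/n = 2.025e-4/0.11 = 0.001841 m/d → t_A = 465/0.001841 = 252600 d
Zone B: v = q/n = 2.025e-4/0.12 = 0.001687 m/d → t_B = 443/0.001687 = 262500 d
Zone C: v = q/n = 2.025e-4/0.34 = 5.956e-4 m/d → t_C = 159/5.956e-4 = 267000 d
Total t = 252600 + 262500 + 267000 = 782100 d
   = 782100 / 365 = 2140 yr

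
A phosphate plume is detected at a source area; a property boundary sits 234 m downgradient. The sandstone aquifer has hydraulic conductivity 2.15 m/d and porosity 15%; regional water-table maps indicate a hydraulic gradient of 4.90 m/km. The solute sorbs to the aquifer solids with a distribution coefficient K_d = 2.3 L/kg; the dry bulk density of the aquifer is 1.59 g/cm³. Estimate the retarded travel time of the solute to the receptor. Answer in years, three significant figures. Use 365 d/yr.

232 years

q = Ki = 2.15 × 0.0049 = 0.01054 m/d
v = Ki/n = 2.15·0.0049/0.15 = 0.07023 m/d
Retardation R = 1 + ρ_b·K_d/n = 1 + 1.59×2.3/0.15 = 25.38
Contaminant velocity v_c = v/R = 0.07023/25.38 = 0.002767 m/d
t = L/v_c = 234/0.002767 = 84560 d
   = 84560/365 = 232 yr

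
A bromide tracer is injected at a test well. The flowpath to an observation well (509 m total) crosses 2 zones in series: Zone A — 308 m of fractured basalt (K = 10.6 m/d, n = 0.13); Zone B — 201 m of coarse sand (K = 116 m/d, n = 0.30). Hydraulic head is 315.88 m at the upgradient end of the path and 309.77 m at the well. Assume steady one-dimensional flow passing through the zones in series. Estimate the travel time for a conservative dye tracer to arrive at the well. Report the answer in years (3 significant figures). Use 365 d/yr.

Total head drop ΔH = 315.88 − 309.77 = 6.11 m
Steady 1-D flow in series ⇒ the Darcy flux q is identical in every zone and the zone head losses add (resistances L/K in series).
Σ(L/K) = 308/10.6 + 201/116 = 29.06 + 1.733 = 30.79 d
q = ΔH / Σ(L/K) = 6.11 / 30.79 = 0.1984 m/d (same in every zone)
Zone A: v = q/n = 0.1984/0.13 = 1.527 m/d → t_A = 308/1.527 = 201.8 d
Zone B: v = q/n = 0.1984/0.30 = 0.6615 m/d → t_B = 201/0.6615 = 303.9 d
Total t = 201.8 + 303.9 = 505.6 d
   = 505.6 / 365 = 1.39 yr

1.39 years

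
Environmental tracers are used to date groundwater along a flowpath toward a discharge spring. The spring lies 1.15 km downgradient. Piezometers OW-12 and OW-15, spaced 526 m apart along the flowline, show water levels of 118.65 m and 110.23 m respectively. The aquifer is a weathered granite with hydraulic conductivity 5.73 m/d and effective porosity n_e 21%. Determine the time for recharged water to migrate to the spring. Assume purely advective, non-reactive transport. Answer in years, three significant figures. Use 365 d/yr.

Hydraulic gradient i = (118.65 − 110.23) / 526 = 8.42 / 526 = 0.01601
Specific discharge q = 5.73 × 0.01601 = 0.09172 m/d
v = Ki/n = 5.73·0.01601/0.21 = 0.4368 m/d
L = 1.15 km = 1150 m
t = L / v = 1150 / 0.4368 = 2633 d
   = 2633 / 365 = 7.21 yr

7.21 years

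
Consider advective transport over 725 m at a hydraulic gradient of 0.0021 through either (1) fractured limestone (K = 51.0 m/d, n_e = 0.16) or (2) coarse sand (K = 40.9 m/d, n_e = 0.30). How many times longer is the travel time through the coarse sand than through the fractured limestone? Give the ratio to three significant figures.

Unit 1 (fractured limestone): v = 51.0×0.0021/0.16 = 0.6694 m/d, t = 725/0.6694 = 1083 d
Unit 2 (coarse sand): v = 40.9×0.0021/0.30 = 0.2863 m/d, t = 725/0.2863 = 2532 d
t(coarse sand) / t(fractured limestone) = 2532/1083 = 2.34

2.34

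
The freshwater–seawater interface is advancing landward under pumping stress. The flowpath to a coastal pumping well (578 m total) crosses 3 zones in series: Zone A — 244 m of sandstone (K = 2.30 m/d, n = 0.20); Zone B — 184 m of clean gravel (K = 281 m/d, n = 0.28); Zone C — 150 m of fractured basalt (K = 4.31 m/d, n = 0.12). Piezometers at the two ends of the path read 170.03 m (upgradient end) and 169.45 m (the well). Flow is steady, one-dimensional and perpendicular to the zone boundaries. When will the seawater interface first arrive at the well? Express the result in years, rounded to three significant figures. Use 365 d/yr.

Total head drop ΔH = 170.03 − 169.45 = 0.58 m
Steady 1-D flow in series ⇒ the Darcy flux q is identical in every zone and the zone head losses add (resistances L/K in series).
Σ(L/K) = 244/2.30 + 184/281 + 150/4.31 = 106.1 + 0.6548 + 34.80 = 141.5 d
q = ΔH / Σ(L/K) = 0.58 / 141.5 = 0.004098 m/d (same in every zone)
Zone A: v = q/n = 0.004098/0.20 = 0.02049 m/d → t_A = 244/0.02049 = 11910 d
Zone B: v = q/n = 0.004098/0.28 = 0.01463 m/d → t_B = 184/0.01463 = 12570 d
Zone C: v = q/n = 0.004098/0.12 = 0.03415 m/d → t_C = 150/0.03415 = 4393 d
Total t = 11910 + 12570 + 4393 = 28880 d
   = 28880 / 365 = 79.1 yr

79.1 years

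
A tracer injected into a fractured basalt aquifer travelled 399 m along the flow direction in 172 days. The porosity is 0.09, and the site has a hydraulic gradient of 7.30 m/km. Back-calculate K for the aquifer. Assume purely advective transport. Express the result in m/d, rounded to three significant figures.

28.6 m/d

v = L / t = 399 / 172 = 2.320 m/d
K = v · n / i = 2.320 × 0.09 / 0.0073 = 28.6 m/d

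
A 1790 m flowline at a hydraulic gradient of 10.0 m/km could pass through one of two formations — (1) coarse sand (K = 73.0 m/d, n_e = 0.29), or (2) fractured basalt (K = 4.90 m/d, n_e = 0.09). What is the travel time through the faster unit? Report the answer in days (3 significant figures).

711 days

Unit 1 (coarse sand): v = 73.0×0.010/0.29 = 2.517 m/d, t = 1790/2.517 = 711.1 d
Unit 2 (fractured basalt): v = 4.90×0.010/0.09 = 0.5444 m/d, t = 1790/0.5444 = 3288 d
Faster unit: t = 711 d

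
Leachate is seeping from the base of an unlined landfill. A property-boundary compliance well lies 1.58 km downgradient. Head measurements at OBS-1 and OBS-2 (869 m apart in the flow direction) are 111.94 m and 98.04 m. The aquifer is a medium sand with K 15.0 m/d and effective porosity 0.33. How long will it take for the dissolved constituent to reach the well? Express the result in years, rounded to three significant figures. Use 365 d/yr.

Hydraulic gradient i = (111.94 − 98.04) / 869 = 13.90 / 869 = 0.01600
Specific discharge q = 15.0 × 0.01600 = 0.2399 m/d
v = Ki/n = 15.0·0.01600/0.33 = 0.7271 m/d
L = 1.58 km = 1580 m
t = L / v = 1580 / 0.7271 = 2173 d
   = 2173 / 365 = 5.95 yr

5.95 years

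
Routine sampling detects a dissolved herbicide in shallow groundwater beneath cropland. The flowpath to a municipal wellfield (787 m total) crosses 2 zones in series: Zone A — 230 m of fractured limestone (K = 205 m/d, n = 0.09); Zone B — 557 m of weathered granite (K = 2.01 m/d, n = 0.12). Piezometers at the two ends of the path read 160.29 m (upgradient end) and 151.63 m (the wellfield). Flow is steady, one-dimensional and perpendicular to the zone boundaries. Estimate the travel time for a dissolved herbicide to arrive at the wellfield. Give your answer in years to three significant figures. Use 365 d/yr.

7.71 years

Total head drop ΔH = 160.29 − 151.63 = 8.66 m
Steady 1-D flow in series ⇒ the Darcy flux q is identical in every zone and the zone head losses add (resistances L/K in series).
Σ(L/K) = 230/205 + 557/2.01 = 1.122 + 277.1 = 278.2 d
q = ΔH / Σ(L/K) = 8.66 / 278.2 = 0.03112 m/d (same in every zone)
Zone A: v = q/n = 0.03112/0.09 = 0.3458 m/d → t_A = 230/0.3458 = 665.1 d
Zone B: v = q/n = 0.03112/0.12 = 0.2594 m/d → t_B = 557/0.2594 = 2147 d
Total t = 665.1 + 2147 = 2813 d
   = 2813 / 365 = 7.71 yr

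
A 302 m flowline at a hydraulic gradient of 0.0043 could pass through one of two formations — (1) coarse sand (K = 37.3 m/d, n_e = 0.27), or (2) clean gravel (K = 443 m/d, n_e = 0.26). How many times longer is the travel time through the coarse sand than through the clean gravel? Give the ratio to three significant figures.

12.3

Unit 1 (coarse sand): v = 37.3×0.0043/0.27 = 0.5940 m/d, t = 302/0.5940 = 508.4 d
Unit 2 (clean gravel): v = 443×0.0043/0.26 = 7.327 m/d, t = 302/7.327 = 41.22 d
t(coarse sand) / t(clean gravel) = 508.4/41.22 = 12.3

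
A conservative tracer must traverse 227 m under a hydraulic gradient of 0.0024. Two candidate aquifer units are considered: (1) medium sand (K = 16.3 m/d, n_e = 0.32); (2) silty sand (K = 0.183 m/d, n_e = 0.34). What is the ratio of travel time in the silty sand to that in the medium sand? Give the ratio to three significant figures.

94.6

Unit 1 (medium sand): v = 16.3×0.0024/0.32 = 0.1222 m/d, t = 227/0.1222 = 1857 d
Unit 2 (silty sand): v = 0.183×0.0024/0.34 = 0.001292 m/d, t = 227/0.001292 = 175700 d
t(silty sand) / t(medium sand) = 175700/1857 = 94.6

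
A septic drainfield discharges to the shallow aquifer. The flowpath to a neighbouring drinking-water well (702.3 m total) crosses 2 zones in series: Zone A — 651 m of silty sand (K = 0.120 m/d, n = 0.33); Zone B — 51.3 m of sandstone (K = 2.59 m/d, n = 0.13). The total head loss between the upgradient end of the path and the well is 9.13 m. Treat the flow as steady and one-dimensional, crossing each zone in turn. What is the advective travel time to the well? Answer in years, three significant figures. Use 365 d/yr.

Continuity: the same q passes through each zone, so ΔH = q·Σ(L_j/K_j) — the zones act as resistances in series.
Σ(L/K) = 651/0.120 + 51.3/2.59 = 5425 + 19.81 = 5445 d
q = ΔH / Σ(L/K) = 9.13 / 5445 = 0.001677 m/d (same in every zone)
Zone A: v = q/n = 0.001677/0.33 = 0.005081 m/d → t_A = 651/0.005081 = 128100 d
Zone B: v = q/n = 0.001677/0.13 = 0.01290 m/d → t_B = 51.3/0.01290 = 3977 d
Total t = 128100 + 3977 = 132100 d
   = 132100 / 365 = 362 yr

362 years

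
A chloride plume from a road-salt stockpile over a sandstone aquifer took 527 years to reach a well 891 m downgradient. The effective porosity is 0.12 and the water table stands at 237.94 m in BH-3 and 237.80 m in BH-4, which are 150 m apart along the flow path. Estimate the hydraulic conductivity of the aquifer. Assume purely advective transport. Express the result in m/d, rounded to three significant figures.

Hydraulic gradient i = (237.94 − 237.80) / 150 = 0.14 / 150 = 9.333e-4
t = 527 years = 192400 d
v = L / t = 891 / 192400 = 0.004632 m/d
K = v · n / i = 0.004632 × 0.12 / 9.333e-4 = 0.596 m/d

0.596 m/d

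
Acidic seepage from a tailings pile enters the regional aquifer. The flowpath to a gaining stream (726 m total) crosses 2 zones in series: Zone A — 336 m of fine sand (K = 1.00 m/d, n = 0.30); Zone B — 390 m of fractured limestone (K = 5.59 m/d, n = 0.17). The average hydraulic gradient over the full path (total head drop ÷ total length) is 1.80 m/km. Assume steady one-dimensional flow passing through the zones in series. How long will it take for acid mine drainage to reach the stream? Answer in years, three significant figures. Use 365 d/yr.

Steady 1-D flow in series ⇒ the Darcy flux q is identical in every zone and the zone head losses add (resistances L/K in series).
Σ(L/K) = 336/1.00 + 390/5.59 = 336.0 + 69.77 = 405.8 d
K_eq = L_total / Σ(L/K) = 726 / 405.8 = 1.789 m/d
q = K_eq · i = 1.789 × 0.0018 = 0.003221 m/d (same in every zone)
Zone A: v = q/n = 0.003221/0.30 = 0.01074 m/d → t_A = 336/0.01074 = 31300 d
Zone B: v = q/n = 0.003221/0.17 = 0.01894 m/d → t_B = 390/0.01894 = 20590 d
Total t = 31300 + 20590 = 51890 d
   = 51890 / 365 = 142 yr

142 years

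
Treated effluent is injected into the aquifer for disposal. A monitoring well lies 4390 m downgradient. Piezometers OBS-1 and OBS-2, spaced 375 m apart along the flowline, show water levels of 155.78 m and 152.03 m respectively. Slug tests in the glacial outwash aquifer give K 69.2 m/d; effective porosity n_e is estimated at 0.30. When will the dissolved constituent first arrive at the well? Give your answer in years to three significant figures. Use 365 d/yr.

Hydraulic gradient i = (155.78 − 152.03) / 375 = 3.75 / 375 = 0.01000
Specific discharge q = 69.2 × 0.01000 = 0.6920 m/d
v_s = q/n_e = 0.6920/0.30 = 2.307 m/d
t = L / v = 4390 / 2.307 = 1903 d
   = 1903 / 365 = 5.21 yr

5.21 years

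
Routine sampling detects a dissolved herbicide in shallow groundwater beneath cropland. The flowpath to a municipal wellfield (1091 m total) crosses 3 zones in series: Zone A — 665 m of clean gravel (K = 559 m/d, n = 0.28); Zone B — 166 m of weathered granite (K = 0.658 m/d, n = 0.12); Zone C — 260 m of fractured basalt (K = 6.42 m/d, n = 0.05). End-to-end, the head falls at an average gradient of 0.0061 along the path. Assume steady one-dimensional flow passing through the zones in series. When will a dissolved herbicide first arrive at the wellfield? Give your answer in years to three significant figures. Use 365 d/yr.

26.5 years

Continuity: the same q passes through each zone, so ΔH = q·Σ(L_j/K_j) — the zones act as resistances in series.
Σ(L/K) = 665/559 + 166/0.658 + 260/6.42 = 1.190 + 252.3 + 40.50 = 294.0 d
K_eq = L_total / Σ(L/K) = 1091 / 294.0 = 3.711 m/d
q = K_eq · i = 3.711 × 0.0061 = 0.02264 m/d (same in every zone)
Zone A: v = q/n = 0.02264/0.28 = 0.08085 m/d → t_A = 665/0.08085 = 8225 d
Zone B: v = q/n = 0.02264/0.12 = 0.1887 m/d → t_B = 166/0.1887 = 879.9 d
Zone C: v = q/n = 0.02264/0.05 = 0.4528 m/d → t_C = 260/0.4528 = 574.2 d
Total t = 8225 + 879.9 + 574.2 = 9679 d
   = 9679 / 365 = 26.5 yr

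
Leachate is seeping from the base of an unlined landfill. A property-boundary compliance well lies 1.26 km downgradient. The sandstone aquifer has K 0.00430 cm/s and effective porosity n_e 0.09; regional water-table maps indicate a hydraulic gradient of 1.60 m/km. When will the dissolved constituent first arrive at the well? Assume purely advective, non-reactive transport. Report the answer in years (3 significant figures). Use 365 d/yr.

52.3 years

K = 0.00430 cm/s × 864 = 3.715 m/d
Specific discharge q = 3.715 × 0.0016 = 0.005944 m/d
Average linear velocity = 0.005944 / 0.09 = 0.06605 m/d
L = 1.26 km = 1260 m
t = L / v = 1260 / 0.06605 = 19080 d
   = 19080 / 365 = 52.3 yr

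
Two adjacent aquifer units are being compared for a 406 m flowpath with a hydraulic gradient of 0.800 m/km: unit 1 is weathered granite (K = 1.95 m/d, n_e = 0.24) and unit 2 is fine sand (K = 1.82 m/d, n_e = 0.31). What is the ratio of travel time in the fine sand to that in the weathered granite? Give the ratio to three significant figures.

1.38

Unit 1 (weathered granite): v = 1.95×8.0e-4/0.24 = 0.006500 m/d, t = 406/0.006500 = 62460 d
Unit 2 (fine sand): v = 1.82×8.0e-4/0.31 = 0.004697 m/d, t = 406/0.004697 = 86440 d
t(fine sand) / t(weathered granite) = 86440/62460 = 1.38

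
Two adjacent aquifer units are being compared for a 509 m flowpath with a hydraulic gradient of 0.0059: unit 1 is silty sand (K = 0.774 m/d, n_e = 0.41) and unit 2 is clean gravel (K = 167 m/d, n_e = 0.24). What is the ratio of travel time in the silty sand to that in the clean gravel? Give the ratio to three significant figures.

Unit 1 (silty sand): v = 0.774×0.0059/0.41 = 0.01114 m/d, t = 509/0.01114 = 45700 d
Unit 2 (clean gravel): v = 167×0.0059/0.24 = 4.105 m/d, t = 509/4.105 = 124.0 d
t(silty sand) / t(clean gravel) = 45700/124.0 = 369

369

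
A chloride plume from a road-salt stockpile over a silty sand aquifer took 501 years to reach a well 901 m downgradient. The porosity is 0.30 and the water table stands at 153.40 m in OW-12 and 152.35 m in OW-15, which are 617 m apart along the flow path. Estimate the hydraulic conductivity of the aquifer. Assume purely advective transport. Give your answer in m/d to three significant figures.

0.869 m/d

Hydraulic gradient i = (153.40 − 152.35) / 617 = 1.05 / 617 = 0.001702
t = 501 years = 182900 d
v = L / t = 901 / 182900 = 0.004927 m/d
K = v · n / i = 0.004927 × 0.30 / 0.001702 = 0.869 m/d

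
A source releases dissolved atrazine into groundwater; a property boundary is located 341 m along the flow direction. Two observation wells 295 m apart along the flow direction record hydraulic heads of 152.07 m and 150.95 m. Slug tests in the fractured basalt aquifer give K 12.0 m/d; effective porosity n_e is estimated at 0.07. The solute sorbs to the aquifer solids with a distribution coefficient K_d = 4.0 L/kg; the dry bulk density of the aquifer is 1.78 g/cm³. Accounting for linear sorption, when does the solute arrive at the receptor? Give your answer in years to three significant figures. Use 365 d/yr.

Hydraulic gradient i = (152.07 − 150.95) / 295 = 1.12 / 295 = 0.003797
Darcy flux q = K·i = 12.0 × 0.003797 = 0.04556 m/d
v = Ki/n = 12.0·0.003797/0.07 = 0.6508 m/d
Retardation R = 1 + ρ_b·K_d/n = 1 + 1.78×4.0/0.07 = 102.7
Contaminant velocity v_c = v/R = 0.6508/102.7 = 0.006336 m/d
t = L/v_c = 341/0.006336 = 53820 d
   = 53820/365 = 147 yr

147 years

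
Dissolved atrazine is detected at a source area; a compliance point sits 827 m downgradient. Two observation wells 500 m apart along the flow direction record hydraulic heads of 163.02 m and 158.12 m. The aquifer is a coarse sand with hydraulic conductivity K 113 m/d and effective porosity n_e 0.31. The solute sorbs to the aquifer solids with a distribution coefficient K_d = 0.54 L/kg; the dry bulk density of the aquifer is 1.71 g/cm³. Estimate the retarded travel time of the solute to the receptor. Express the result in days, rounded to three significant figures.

921 days

Hydraulic gradient i = (163.02 − 158.12) / 500 = 4.90 / 500 = 0.009800
q = Ki = 113 × 0.009800 = 1.107 m/d
Average linear velocity = 1.107 / 0.31 = 3.572 m/d
Retardation R = 1 + ρ_b·K_d/n = 1 + 1.71×0.54/0.31 = 3.979
Contaminant velocity v_c = v/R = 3.572/3.979 = 0.8978 m/d
t = L/v_c = 827/0.8978 = 921.1 d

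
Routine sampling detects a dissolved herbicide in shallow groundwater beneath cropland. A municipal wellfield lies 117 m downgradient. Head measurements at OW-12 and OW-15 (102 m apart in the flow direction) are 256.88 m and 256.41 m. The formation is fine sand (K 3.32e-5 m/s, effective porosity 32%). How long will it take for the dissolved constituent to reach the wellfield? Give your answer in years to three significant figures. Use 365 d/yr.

Hydraulic gradient i = (256.88 − 256.41) / 102 = 0.47 / 102 = 0.004608
K = 3.32e-5 m/s × 86400 s/d = 2.868 m/d
Darcy flux q = K·i = 2.868 × 0.004608 = 0.01322 m/d
v = Ki/n = 2.868·0.004608/0.32 = 0.04130 m/d
t = L / v = 117 / 0.04130 = 2833 d
   = 2833 / 365 = 7.76 yr

7.76 years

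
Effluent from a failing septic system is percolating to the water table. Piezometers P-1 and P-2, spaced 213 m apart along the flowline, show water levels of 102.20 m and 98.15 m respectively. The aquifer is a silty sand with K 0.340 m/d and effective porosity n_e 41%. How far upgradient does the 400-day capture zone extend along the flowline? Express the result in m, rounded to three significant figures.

Hydraulic gradient i = (102.20 − 98.15) / 213 = 4.05 / 213 = 0.01901
Darcy flux q = K·i = 0.340 × 0.01901 = 0.006465 m/d
v = Ki/n = 0.340·0.01901/0.41 = 0.01577 m/d
L = v × T = 0.01577 × 400 = 6.307 m

6.31 m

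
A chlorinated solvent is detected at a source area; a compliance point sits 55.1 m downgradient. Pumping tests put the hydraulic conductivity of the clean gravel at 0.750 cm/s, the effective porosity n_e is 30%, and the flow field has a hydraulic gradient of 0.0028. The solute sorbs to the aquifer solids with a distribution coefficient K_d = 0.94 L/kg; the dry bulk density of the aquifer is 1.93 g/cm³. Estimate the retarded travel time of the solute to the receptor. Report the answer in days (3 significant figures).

64.2 days

K = 0.750 cm/s × 864 = 648.0 m/d
Specific discharge q = 648.0 × 0.0028 = 1.814 m/d
Seepage velocity v = q / n = 1.814 / 0.30 = 6.048 m/d
Retardation R = 1 + ρ_b·K_d/n = 1 + 1.93×0.94/0.30 = 7.047
Contaminant velocity v_c = v/R = 6.048/7.047 = 0.8582 m/d
t = L/v_c = 55.1/0.8582 = 64.20 d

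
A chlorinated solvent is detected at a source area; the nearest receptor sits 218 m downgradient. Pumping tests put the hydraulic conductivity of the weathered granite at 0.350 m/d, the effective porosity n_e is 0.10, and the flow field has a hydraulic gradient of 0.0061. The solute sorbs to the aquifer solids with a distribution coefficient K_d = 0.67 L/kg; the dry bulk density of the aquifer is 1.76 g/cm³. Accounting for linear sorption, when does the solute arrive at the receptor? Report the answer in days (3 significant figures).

131000 days

Specific discharge q = 0.350 × 0.0061 = 0.002135 m/d
Seepage velocity v = q / n = 0.002135 / 0.10 = 0.02135 m/d
Retardation R = 1 + ρ_b·K_d/n = 1 + 1.76×0.67/0.10 = 12.79
Contaminant velocity v_c = v/R = 0.02135/12.79 = 0.001669 m/d
t = L/v_c = 218/0.001669 = 130600 d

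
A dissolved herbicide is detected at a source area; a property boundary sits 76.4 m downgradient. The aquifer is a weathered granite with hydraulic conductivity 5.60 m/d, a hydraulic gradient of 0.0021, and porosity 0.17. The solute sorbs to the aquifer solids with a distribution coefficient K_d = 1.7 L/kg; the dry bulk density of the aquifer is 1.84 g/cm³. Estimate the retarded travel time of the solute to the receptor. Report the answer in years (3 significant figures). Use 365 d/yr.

Darcy flux q = K·i = 5.60 × 0.0021 = 0.01176 m/d
Seepage velocity v = q / n = 0.01176 / 0.17 = 0.06918 m/d
Retardation R = 1 + ρ_b·K_d/n = 1 + 1.84×1.7/0.17 = 19.40
Contaminant velocity v_c = v/R = 0.06918/19.40 = 0.003566 m/d
t = L/v_c = 76.4/0.003566 = 21430 d
   = 21430/365 = 58.7 yr

58.7 years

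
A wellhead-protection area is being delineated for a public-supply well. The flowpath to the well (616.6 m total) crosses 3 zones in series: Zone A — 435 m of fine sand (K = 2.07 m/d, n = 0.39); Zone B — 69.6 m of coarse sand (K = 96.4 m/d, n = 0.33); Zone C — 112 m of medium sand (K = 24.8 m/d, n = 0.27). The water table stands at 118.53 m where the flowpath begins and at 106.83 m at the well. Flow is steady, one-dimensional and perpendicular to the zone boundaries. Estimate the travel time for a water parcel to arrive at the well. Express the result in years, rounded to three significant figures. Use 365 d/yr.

Total head drop ΔH = 118.53 − 106.83 = 11.70 m
Continuity: the same q passes through each zone, so ΔH = q·Σ(L_j/K_j) — the zones act as resistances in series.
Σ(L/K) = 435/2.07 + 69.6/96.4 + 112/24.8 = 210.1 + 0.7220 + 4.516 = 215.4 d
q = ΔH / Σ(L/K) = 11.70 / 215.4 = 0.05432 m/d (same in every zone)
Zone A: v = q/n = 0.05432/0.39 = 0.1393 m/d → t_A = 435/0.1393 = 3123 d
Zone B: v = q/n = 0.05432/0.33 = 0.1646 m/d → t_B = 69.6/0.1646 = 422.8 d
Zone C: v = q/n = 0.05432/0.27 = 0.2012 m/d → t_C = 112/0.2012 = 556.7 d
Total t = 3123 + 422.8 + 556.7 = 4103 d
   = 4103 / 365 = 11.2 yr

11.2 years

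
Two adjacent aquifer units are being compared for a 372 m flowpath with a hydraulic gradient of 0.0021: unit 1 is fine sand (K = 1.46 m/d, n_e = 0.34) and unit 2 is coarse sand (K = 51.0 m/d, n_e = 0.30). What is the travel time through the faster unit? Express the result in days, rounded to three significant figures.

Unit 1 (fine sand): v = 1.46×0.0021/0.34 = 0.009018 m/d, t = 372/0.009018 = 41250 d
Unit 2 (coarse sand): v = 51.0×0.0021/0.30 = 0.3570 m/d, t = 372/0.3570 = 1042 d
Faster unit: t = 1040 d

1040 days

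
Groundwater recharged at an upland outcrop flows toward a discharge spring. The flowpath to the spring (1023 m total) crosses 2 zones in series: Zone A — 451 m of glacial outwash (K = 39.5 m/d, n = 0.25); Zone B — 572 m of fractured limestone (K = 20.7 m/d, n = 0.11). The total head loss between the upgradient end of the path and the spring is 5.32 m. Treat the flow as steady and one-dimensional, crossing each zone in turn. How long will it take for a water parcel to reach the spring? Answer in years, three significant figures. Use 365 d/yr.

3.53 years

Steady 1-D flow in series ⇒ the Darcy flux q is identical in every zone and the zone head losses add (resistances L/K in series).
Σ(L/K) = 451/39.5 + 572/20.7 = 11.42 + 27.63 = 39.05 d
q = ΔH / Σ(L/K) = 5.32 / 39.05 = 0.1362 m/d (same in every zone)
Zone A: v = q/n = 0.1362/0.25 = 0.5449 m/d → t_A = 451/0.5449 = 827.6 d
Zone B: v = q/n = 0.1362/0.11 = 1.238 m/d → t_B = 572/1.238 = 461.9 d
Total t = 827.6 + 461.9 = 1289 d
   = 1289 / 365 = 3.53 yr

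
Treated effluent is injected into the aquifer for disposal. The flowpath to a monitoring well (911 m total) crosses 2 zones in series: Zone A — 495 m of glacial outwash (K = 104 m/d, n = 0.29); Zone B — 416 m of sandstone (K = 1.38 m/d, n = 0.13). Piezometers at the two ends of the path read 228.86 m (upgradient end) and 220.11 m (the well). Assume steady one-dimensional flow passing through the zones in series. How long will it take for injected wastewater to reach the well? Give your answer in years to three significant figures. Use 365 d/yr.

18.9 years

Total head drop ΔH = 228.86 − 220.11 = 8.75 m
Steady 1-D flow in series ⇒ the Darcy flux q is identical in every zone and the zone head losses add (resistances L/K in series).
Σ(L/K) = 495/104 + 416/1.38 = 4.760 + 301.4 = 306.2 d
q = ΔH / Σ(L/K) = 8.75 / 306.2 = 0.02858 m/d (same in every zone)
Zone A: v = q/n = 0.02858/0.29 = 0.09854 m/d → t_A = 495/0.09854 = 5024 d
Zone B: v = q/n = 0.02858/0.13 = 0.2198 m/d → t_B = 416/0.2198 = 1893 d
Total t = 5024 + 1893 = 6916 d
   = 6916 / 365 = 18.9 yr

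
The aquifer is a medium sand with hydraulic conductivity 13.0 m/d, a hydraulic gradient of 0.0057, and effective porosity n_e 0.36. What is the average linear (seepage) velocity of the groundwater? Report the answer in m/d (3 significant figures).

0.206 m/d

q = Ki = 13.0 × 0.0057 = 0.07410 m/d
v_s = q/n_e = 0.07410/0.36 = 0.2058 m/d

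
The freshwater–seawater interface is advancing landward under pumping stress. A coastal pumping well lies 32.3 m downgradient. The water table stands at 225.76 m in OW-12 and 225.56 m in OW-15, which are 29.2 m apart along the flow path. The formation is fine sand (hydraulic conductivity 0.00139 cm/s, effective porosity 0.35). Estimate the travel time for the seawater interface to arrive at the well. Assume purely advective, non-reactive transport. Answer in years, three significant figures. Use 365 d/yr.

Hydraulic gradient i = (225.76 − 225.56) / 29.2 = 0.20 / 29.2 = 0.006849
K = 0.00139 cm/s × 864 = 1.201 m/d
Specific discharge q = 1.201 × 0.006849 = 0.008226 m/d
Seepage velocity v = q / n = 0.008226 / 0.35 = 0.02350 m/d
t = L / v = 32.3 / 0.02350 = 1374 d
   = 1374 / 365 = 3.77 yr

3.77 years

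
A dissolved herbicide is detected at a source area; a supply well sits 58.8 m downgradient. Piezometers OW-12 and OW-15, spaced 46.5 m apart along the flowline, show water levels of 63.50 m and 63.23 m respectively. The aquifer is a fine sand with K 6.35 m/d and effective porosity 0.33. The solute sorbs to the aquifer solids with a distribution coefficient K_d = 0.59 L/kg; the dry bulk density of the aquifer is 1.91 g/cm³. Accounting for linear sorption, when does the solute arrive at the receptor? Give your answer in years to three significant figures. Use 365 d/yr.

6.37 years

Hydraulic gradient i = (63.50 − 63.23) / 46.5 = 0.27 / 46.5 = 0.005806
Darcy flux q = K·i = 6.35 × 0.005806 = 0.03687 m/d
Seepage velocity v = q / n = 0.03687 / 0.33 = 0.1117 m/d
Retardation R = 1 + ρ_b·K_d/n = 1 + 1.91×0.59/0.33 = 4.415
Contaminant velocity v_c = v/R = 0.1117/4.415 = 0.02531 m/d
t = L/v_c = 58.8/0.02531 = 2323 d
   = 2323/365 = 6.37 yr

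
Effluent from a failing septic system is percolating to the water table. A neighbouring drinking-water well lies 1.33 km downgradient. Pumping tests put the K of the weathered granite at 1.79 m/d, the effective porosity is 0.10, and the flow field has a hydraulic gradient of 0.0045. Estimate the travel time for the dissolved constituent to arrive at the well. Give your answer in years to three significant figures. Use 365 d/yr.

45.2 years

Darcy flux q = K·i = 1.79 × 0.0045 = 0.008055 m/d
Seepage velocity v = q / n = 0.008055 / 0.10 = 0.08055 m/d
L = 1.33 km = 1330 m
t = L / v = 1330 / 0.08055 = 16510 d
   = 16510 / 365 = 45.2 yr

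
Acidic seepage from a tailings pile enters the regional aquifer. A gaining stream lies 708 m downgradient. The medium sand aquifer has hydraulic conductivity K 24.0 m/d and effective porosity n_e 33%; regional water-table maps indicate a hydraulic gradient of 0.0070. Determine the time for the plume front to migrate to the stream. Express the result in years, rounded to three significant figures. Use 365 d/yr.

Darcy flux q = K·i = 24.0 × 0.0070 = 0.1680 m/d
Average linear velocity = 0.1680 / 0.33 = 0.5091 m/d
t = L / v = 708 / 0.5091 = 1391 d
   = 1391 / 365 = 3.81 yr

3.81 years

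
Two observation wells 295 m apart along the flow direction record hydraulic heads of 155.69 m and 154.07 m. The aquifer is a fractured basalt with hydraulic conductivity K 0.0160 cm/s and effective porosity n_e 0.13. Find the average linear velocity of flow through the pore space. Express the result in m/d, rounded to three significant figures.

Hydraulic gradient i = (155.69 − 154.07) / 295 = 1.62 / 295 = 0.005492
K = 0.0160 cm/s × 864 = 13.82 m/d
Specific discharge q = 13.82 × 0.005492 = 0.07591 m/d
Average linear velocity = 0.07591 / 0.13 = 0.5840 m/d

0.584 m/d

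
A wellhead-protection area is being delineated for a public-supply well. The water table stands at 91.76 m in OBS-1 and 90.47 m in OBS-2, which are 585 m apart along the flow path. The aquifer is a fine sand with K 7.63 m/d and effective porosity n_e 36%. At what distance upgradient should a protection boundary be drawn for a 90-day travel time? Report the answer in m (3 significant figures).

4.21 m

Hydraulic gradient i = (91.76 − 90.47) / 585 = 1.29 / 585 = 0.002205
Specific discharge q = 7.63 × 0.002205 = 0.01683 m/d
v_s = q/n_e = 0.01683/0.36 = 0.04674 m/d
L = v × T = 0.04674 × 90 = 4.206 m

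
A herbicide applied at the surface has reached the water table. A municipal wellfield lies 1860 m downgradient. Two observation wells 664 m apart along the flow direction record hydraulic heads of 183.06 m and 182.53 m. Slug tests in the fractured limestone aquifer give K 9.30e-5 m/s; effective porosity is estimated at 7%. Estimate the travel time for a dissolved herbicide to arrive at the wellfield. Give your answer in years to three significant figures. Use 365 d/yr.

55.6 years

Hydraulic gradient i = (183.06 − 182.53) / 664 = 0.53 / 664 = 7.982e-4
K = 9.30e-5 m/s × 86400 s/d = 8.035 m/d
q = Ki = 8.035 × 7.982e-4 = 0.006414 m/d
Average linear velocity = 0.006414 / 0.07 = 0.09162 m/d
t = L / v = 1860 / 0.09162 = 20300 d
   = 20300 / 365 = 55.6 yr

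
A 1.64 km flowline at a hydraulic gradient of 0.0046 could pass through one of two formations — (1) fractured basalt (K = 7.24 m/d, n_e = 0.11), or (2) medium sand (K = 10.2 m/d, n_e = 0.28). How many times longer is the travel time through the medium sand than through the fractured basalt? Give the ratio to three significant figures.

Unit 1 (fractured basalt): v = 7.24×0.0046/0.11 = 0.3028 m/d, t = 1640/0.3028 = 5417 d
Unit 2 (medium sand): v = 10.2×0.0046/0.28 = 0.1676 m/d, t = 1640/0.1676 = 9787 d
t(medium sand) / t(fractured basalt) = 9787/5417 = 1.81

1.81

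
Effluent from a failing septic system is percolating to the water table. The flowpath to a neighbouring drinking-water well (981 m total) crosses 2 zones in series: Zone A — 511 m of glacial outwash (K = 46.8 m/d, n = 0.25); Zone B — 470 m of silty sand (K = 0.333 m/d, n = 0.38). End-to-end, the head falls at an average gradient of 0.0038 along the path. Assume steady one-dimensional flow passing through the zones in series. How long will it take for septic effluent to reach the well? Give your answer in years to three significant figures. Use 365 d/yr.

For zones in series the flux q is common to all zones; the equivalent conductivity is the harmonic (thickness-weighted) mean, K_eq = L_total / Σ(L_j/K_j).
Σ(L/K) = 511/46.8 + 470/0.333 = 10.92 + 1411 = 1422 d
K_eq = L_total / Σ(L/K) = 981 / 1422 = 0.6897 m/d
q = K_eq · i = 0.6897 × 0.0038 = 0.002621 m/d (same in every zone)
Zone A: v = q/n = 0.002621/0.25 = 0.01048 m/d → t_A = 511/0.01048 = 48740 d
Zone B: v = q/n = 0.002621/0.38 = 0.006897 m/d → t_B = 470/0.006897 = 68140 d
Total t = 48740 + 68140 = 116900 d
   = 116900 / 365 = 320 yr

320 years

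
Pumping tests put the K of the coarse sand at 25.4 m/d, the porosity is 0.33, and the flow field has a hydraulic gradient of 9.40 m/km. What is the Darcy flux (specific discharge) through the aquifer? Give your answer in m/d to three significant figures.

q = Ki = 25.4 × 0.0094 = 0.2388 m/d

0.239 m/d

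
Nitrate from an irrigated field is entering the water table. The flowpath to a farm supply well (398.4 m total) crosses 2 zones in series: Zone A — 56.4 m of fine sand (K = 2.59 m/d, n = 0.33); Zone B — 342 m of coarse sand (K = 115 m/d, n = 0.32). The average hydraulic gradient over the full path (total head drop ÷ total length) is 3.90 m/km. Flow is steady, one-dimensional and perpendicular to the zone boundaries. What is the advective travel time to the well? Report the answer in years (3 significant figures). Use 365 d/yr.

For zones in series the flux q is common to all zones; the equivalent conductivity is the harmonic (thickness-weighted) mean, K_eq = L_total / Σ(L_j/K_j).
Σ(L/K) = 56.4/2.59 + 342/115 = 21.78 + 2.974 = 24.75 d
K_eq = L_total / Σ(L/K) = 398.4 / 24.75 = 16.10 m/d
q = K_eq · i = 16.10 × 0.0039 = 0.06278 m/d (same in every zone)
Zone A: v = q/n = 0.06278/0.33 = 0.1902 m/d → t_A = 56.4/0.1902 = 296.5 d
Zone B: v = q/n = 0.06278/0.32 = 0.1962 m/d → t_B = 342/0.1962 = 1743 d
Total t = 296.5 + 1743 = 2040 d
   = 2040 / 365 = 5.59 yr

5.59 years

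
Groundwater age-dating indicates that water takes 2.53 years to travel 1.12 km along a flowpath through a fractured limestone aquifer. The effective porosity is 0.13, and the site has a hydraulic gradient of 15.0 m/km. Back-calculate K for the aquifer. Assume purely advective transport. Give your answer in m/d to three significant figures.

10.5 m/d

t = 2.53 years = 923.4 d
L = 1.12 km = 1120 m
v = L / t = 1120 / 923.4 = 1.213 m/d
K = v · n / i = 1.213 × 0.13 / 0.015 = 10.5 m/d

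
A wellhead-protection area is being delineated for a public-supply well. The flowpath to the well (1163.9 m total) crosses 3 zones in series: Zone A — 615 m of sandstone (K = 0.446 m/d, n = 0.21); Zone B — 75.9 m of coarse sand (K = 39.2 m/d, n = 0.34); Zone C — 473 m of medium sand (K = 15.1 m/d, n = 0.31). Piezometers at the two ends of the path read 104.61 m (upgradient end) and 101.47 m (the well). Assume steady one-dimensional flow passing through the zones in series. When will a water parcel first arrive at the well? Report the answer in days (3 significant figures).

136000 days

Total head drop ΔH = 104.61 − 101.47 = 3.14 m
Continuity: the same q passes through each zone, so ΔH = q·Σ(L_j/K_j) — the zones act as resistances in series.
Σ(L/K) = 615/0.446 + 75.9/39.2 + 473/15.1 = 1379 + 1.936 + 31.32 = 1412 d
q = ΔH / Σ(L/K) = 3.14 / 1412 = 0.002224 m/d (same in every zone)
Zone A: v = q/n = 0.002224/0.21 = 0.01059 m/d → t_A = 615/0.01059 = 58080 d
Zone B: v = q/n = 0.002224/0.34 = 0.006540 m/d → t_B = 75.9/0.006540 = 11610 d
Zone C: v = q/n = 0.002224/0.31 = 0.007173 m/d → t_C = 473/0.007173 = 65950 d
Total t = 58080 + 11610 + 65950 = 135600 d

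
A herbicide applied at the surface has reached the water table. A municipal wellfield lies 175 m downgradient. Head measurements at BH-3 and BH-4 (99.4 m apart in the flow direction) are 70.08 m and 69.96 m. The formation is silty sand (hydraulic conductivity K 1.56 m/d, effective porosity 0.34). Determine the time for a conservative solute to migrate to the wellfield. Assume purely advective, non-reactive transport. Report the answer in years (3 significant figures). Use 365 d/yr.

Hydraulic gradient i = (70.08 − 69.96) / 99.4 = 0.12 / 99.4 = 0.001207
Specific discharge q = 1.56 × 0.001207 = 0.001883 m/d
Seepage velocity v = q / n = 0.001883 / 0.34 = 0.005539 m/d
t = L / v = 175 / 0.005539 = 31590 d
   = 31590 / 365 = 86.6 yr

86.6 years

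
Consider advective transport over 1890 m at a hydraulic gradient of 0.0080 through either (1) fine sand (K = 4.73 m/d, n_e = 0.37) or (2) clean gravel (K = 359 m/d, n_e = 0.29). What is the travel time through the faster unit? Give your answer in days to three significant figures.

191 days

Unit 1 (fine sand): v = 4.73×0.0080/0.37 = 0.1023 m/d, t = 1890/0.1023 = 18480 d
Unit 2 (clean gravel): v = 359×0.0080/0.29 = 9.903 m/d, t = 1890/9.903 = 190.8 d
Faster unit: t = 191 d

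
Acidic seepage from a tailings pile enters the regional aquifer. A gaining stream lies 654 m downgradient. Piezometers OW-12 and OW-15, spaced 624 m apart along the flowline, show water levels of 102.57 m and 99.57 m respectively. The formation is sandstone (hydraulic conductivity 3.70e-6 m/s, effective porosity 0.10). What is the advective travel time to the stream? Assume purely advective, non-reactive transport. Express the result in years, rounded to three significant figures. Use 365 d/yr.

117 years

Hydraulic gradient i = (102.57 − 99.57) / 624 = 3.00 / 624 = 0.004808
K = 3.70e-6 m/s × 86400 s/d = 0.3197 m/d
Darcy flux q = K·i = 0.3197 × 0.004808 = 0.001537 m/d
Seepage velocity v = q / n = 0.001537 / 0.10 = 0.01537 m/d
t = L / v = 654 / 0.01537 = 42550 d
   = 42550 / 365 = 117 yr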